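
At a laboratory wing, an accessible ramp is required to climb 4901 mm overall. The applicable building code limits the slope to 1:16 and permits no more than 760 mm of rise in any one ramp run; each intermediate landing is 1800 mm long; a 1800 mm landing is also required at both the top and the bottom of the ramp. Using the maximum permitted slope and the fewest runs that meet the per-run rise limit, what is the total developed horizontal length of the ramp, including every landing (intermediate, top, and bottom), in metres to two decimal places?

92.82 m

4901 / 760 = 6.45, so 7 ramp runs are needed. That means 6 intermediate landings.
Ramp run (horizontal) at 1:16: 4901 × 16 = 78416 mm.
6 intermediate landings contribute 6 × 1800 = 10800 mm.
Top and bottom landings: 2 × 1800 = 3600 mm.
Total = 78416 + 10800 + 3600 = 92816 mm.
= 92.82 m.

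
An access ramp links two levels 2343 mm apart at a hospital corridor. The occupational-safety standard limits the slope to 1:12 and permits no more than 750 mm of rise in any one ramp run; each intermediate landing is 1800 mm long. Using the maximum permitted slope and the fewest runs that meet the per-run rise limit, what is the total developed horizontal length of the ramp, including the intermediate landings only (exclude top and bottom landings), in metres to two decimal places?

33.52 m

⌈2343/750⌉ = 4 ramp runs. That means 3 intermediate landings.
Ramp run (horizontal) at 1:12: 2343 × 12 = 28116 mm.
Intermediate landings: 3 × 1800 = 5400 mm.
Developed length = 28116 + 5400 = 33516 mm.
= 33.52 m.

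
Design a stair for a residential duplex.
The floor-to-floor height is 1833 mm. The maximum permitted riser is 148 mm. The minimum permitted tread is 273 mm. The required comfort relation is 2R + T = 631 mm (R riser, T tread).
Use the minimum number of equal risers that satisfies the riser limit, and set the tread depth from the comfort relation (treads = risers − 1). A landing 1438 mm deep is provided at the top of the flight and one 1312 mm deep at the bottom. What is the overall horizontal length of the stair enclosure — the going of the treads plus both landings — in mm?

At most 148 each: 1833/148 = 12.39, giving 13 risers.
Each riser is 1833/13 = 141 mm (≤ 148 mm).
Tread T = 631 − 2 × 141 = 349 mm (≥ 273 mm).
13 risers give 12 treads; going = 12 × 349 = 4188 mm.
Enclosure = 4188 + 1438 + 1312 = 6938 mm.

6938 mm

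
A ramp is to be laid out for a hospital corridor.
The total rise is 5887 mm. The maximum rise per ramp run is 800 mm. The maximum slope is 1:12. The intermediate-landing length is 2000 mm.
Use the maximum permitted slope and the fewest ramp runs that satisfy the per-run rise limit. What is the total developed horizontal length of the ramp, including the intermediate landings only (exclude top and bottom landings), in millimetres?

84644 mm

5887 / 800 = 7.36, so 8 ramp runs are needed. That means 7 intermediate landings.
Horizontal run for 5887 mm of rise at 1:12 is 5887 × 12 = 70644 mm.
Intermediate landings: 7 × 2000 = 14000 mm.
Total developed length = 70644 + 14000 = 84644 mm.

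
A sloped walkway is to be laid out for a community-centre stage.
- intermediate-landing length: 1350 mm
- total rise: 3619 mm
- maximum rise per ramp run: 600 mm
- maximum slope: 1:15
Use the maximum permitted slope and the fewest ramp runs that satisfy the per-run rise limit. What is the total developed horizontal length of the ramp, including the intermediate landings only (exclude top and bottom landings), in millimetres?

⌈3619/600⌉ = 7 ramp runs. That means 6 intermediate landings.
Ramp run (horizontal) at 1:15: 3619 × 15 = 54285 mm.
6 intermediate landings contribute 6 × 1350 = 8100 mm.
Total developed length = 54285 + 8100 = 62385 mm.

62385 mm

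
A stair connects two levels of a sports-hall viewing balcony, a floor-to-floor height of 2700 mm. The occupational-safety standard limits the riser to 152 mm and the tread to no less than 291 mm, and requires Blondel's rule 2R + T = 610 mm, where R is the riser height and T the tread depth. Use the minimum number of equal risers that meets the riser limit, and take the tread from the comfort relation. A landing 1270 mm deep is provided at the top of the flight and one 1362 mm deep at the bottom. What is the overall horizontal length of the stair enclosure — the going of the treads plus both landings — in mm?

7902 mm

⌈2700/152⌉ = 18 risers.
Riser R = 2700 / 18 = 150 mm, within the 152 mm limit.
Tread T = 610 − 2 × 150 = 310 mm (≥ 291 mm).
Treads = 18 − 1 = 17; going = 17 × 310 = 5270 mm.
Enclosure = 5270 + 1270 + 1362 = 7902 mm.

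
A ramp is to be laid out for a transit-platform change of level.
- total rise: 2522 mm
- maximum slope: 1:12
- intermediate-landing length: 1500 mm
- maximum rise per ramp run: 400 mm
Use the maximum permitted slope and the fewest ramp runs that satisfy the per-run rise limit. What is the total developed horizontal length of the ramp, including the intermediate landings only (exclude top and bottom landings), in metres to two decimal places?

⌈2522/400⌉ = 7 ramp runs. That means 6 intermediate landings.
Ramp run (horizontal) at 1:12: 2522 × 12 = 30264 mm.
6 intermediate landings contribute 6 × 1500 = 9000 mm.
Developed length = 30264 + 9000 = 39264 mm.
= 39.26 m.

39.26 m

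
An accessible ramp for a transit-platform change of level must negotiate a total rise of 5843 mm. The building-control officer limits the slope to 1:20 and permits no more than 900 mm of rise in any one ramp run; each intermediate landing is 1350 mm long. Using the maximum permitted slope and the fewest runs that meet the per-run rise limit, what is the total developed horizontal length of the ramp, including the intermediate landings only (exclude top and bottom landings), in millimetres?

124960 mm

⌈5843/900⌉ = 7 ramp runs. That means 6 intermediate landings.
Ramp run (horizontal) at 1:20: 5843 × 20 = 116860 mm.
Intermediate landings: 6 × 1350 = 8100 mm.
Developed length = 116860 + 8100 = 124960 mm.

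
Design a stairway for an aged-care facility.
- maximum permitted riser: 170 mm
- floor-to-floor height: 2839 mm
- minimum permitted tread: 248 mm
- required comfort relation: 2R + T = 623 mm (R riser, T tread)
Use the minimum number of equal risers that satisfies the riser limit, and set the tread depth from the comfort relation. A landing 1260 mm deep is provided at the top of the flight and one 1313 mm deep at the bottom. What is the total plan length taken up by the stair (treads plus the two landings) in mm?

7197 mm

⌈2839/170⌉ = 17 risers.
R = 2839 ÷ 17 = 167 mm.
T = 623 − 2·167 = 289 mm, which satisfies the 248 mm minimum.
17 risers give 16 treads; going = 16 × 289 = 4624 mm.
Enclosure = 4624 + 1260 + 1313 = 7197 mm.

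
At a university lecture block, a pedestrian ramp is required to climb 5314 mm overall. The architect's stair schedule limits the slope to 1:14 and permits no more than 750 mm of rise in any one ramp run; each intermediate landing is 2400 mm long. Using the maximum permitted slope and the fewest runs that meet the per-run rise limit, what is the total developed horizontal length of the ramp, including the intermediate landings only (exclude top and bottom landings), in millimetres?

91196 mm

5314 / 750 = 7.09, so 8 ramp runs are needed. That means 7 intermediate landings.
Horizontal run for 5314 mm of rise at 1:14 is 5314 × 14 = 74396 mm.
Intermediate landings: 7 × 2400 = 16800 mm.
Developed length = 74396 + 16800 = 91196 mm.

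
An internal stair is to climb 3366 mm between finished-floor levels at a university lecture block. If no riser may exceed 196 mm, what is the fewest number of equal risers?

18 risers

3366 / 196 = 17.173 → round up to 18 risers.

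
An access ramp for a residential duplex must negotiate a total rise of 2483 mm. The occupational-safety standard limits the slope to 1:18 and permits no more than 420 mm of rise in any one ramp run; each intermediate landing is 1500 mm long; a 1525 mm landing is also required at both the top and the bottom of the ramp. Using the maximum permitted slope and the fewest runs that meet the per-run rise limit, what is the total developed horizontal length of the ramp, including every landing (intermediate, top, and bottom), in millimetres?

⌈2483/420⌉ = 6 ramp runs. That means 5 intermediate landings.
Horizontal run for 2483 mm of rise at 1:18 is 2483 × 18 = 44694 mm.
5 intermediate landings contribute 5 × 1500 = 7500 mm.
Top and bottom landings: 2 × 1525 = 3050 mm.
Total = 44694 + 7500 + 3050 = 55244 mm.

55244 mm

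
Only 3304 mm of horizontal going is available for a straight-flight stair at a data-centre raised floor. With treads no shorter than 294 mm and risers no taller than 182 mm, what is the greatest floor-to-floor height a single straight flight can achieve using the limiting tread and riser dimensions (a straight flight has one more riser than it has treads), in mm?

2184 mm

3304 / 294 = 11.24, so 11 treads fit.
Risers = treads + 1 = 12.
Maximum height = 12 × 182 = 2184 mm.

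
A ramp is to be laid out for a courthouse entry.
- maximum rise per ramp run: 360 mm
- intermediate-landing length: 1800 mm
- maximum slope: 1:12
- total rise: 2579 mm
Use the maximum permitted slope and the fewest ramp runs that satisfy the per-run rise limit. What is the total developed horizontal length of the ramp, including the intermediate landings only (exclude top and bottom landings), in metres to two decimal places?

2579 / 360 = 7.16, so 8 ramp runs are needed. That means 7 intermediate landings.
Horizontal run for 2579 mm of rise at 1:12 is 2579 × 12 = 30948 mm.
7 intermediate landings contribute 7 × 1800 = 12600 mm.
Developed length = 30948 + 12600 = 43548 mm.
= 43.55 m.

43.55 m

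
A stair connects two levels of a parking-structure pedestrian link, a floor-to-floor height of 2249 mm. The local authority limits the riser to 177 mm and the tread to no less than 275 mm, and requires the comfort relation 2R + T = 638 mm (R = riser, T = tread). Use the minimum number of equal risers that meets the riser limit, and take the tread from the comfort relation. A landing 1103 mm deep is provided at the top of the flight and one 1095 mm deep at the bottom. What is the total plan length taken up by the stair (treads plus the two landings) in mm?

At most 177 each: 2249/177 = 12.71, giving 13 risers.
Each riser is 2249/13 = 173 mm (≤ 177 mm).
T = 638 − 2·173 = 292 mm, which satisfies the 275 mm minimum.
Treads = 13 − 1 = 12; going = 12 × 292 = 3504 mm.
Add landings: 3504 + 1103 + 1095 = 5702 mm.

5702 mm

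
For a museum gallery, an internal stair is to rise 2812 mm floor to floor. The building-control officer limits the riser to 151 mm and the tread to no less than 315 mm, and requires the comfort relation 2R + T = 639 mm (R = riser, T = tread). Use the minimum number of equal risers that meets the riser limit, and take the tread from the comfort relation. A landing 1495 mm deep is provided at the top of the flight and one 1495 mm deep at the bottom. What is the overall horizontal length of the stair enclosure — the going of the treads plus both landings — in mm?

9164 mm

2812 / 151 = 18.62, so 19 risers are needed.
Riser R = 2812 / 19 = 148 mm, within the 151 mm limit.
T = 639 − 2·148 = 343 mm, which satisfies the 315 mm minimum.
19 risers give 18 treads; going = 18 × 343 = 6174 mm.
Enclosure = 6174 + 1495 + 1495 = 9164 mm.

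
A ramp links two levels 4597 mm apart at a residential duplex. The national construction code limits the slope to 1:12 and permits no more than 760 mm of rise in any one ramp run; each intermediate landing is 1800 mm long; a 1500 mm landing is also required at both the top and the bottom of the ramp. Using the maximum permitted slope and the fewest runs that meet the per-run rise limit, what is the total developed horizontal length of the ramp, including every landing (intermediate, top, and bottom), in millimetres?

68964 mm

At most 760 each: 4597/760 = 6.05, giving 7 ramp runs. That means 6 intermediate landings.
Horizontal run for 4597 mm of rise at 1:12 is 4597 × 12 = 55164 mm.
6 intermediate landings contribute 6 × 1800 = 10800 mm.
Top and bottom landings: 2 × 1500 = 3000 mm.
Total = 55164 + 10800 + 3000 = 68964 mm.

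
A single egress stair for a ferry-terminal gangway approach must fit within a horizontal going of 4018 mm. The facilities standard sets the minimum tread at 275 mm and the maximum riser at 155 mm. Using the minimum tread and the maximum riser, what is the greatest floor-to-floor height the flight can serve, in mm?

Treads that fit: ⌊4018 / 275⌋ = 14.
Risers = treads + 1 = 15.
Maximum height = 15 × 155 = 2325 mm.

2325 mm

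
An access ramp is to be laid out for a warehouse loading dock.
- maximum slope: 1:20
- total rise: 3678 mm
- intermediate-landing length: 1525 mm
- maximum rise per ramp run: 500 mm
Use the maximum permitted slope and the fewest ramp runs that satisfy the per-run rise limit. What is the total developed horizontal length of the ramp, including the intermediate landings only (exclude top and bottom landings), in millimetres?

⌈3678/500⌉ = 8 ramp runs. That means 7 intermediate landings.
Horizontal run for 3678 mm of rise at 1:20 is 3678 × 20 = 73560 mm.
Intermediate landings: 7 × 1525 = 10675 mm.
Total developed length = 73560 + 10675 = 84235 mm.

84235 mm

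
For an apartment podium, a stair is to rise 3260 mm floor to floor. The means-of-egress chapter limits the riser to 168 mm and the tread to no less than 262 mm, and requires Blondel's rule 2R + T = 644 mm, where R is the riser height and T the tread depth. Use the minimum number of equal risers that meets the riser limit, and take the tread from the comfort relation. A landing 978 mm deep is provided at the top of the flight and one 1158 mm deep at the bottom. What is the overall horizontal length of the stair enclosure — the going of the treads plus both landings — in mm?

3260 / 168 = 19.405 → round up to 20 risers.
R = 3260 ÷ 20 = 163 mm.
Tread T = 644 − 2 × 163 = 318 mm (≥ 262 mm).
Treads = 20 − 1 = 19; going = 19 × 318 = 6042 mm.
Enclosure = 6042 + 978 + 1158 = 8178 mm.

8178 mm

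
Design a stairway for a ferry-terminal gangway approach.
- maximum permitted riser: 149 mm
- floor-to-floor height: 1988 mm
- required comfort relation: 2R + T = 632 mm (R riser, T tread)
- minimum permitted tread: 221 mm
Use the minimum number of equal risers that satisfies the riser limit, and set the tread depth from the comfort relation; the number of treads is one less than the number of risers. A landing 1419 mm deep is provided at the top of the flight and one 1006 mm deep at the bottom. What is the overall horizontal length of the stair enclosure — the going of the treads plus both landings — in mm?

6949 mm

At most 149 each: 1988/149 = 13.34, giving 14 risers.
Riser R = 1988 / 14 = 142 mm, within the 149 mm limit.
From 2R + T = 632: T = 632 − 284 = 348 mm.
Going = (14 − 1) × 348 = 4524 mm.
Add landings: 4524 + 1419 + 1006 = 6949 mm.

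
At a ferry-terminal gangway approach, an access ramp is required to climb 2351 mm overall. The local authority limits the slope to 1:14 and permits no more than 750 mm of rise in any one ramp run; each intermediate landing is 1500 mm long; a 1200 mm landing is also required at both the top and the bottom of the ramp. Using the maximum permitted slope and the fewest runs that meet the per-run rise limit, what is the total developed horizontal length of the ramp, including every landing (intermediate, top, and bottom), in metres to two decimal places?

2351 / 750 = 3.13, so 4 ramp runs are needed. That means 3 intermediate landings.
Ramp run (horizontal) at 1:14: 2351 × 14 = 32914 mm.
3 intermediate landings contribute 3 × 1500 = 4500 mm.
Top and bottom landings: 2 × 1200 = 2400 mm.
Total = 32914 + 4500 + 2400 = 39814 mm.
= 39.81 m.

39.81 m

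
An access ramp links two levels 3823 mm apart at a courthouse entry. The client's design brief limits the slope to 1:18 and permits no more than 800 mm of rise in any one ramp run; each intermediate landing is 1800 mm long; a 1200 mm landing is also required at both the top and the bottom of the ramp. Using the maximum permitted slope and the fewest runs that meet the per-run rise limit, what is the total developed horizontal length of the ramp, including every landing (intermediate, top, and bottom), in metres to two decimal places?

3823 / 800 = 4.779 → round up to 5 ramp runs. That means 4 intermediate landings.
Horizontal run for 3823 mm of rise at 1:18 is 3823 × 18 = 68814 mm.
4 intermediate landings contribute 4 × 1800 = 7200 mm.
Top and bottom landings: 2 × 1200 = 2400 mm.
Total = 68814 + 7200 + 2400 = 78414 mm.
= 78.41 m.

78.41 m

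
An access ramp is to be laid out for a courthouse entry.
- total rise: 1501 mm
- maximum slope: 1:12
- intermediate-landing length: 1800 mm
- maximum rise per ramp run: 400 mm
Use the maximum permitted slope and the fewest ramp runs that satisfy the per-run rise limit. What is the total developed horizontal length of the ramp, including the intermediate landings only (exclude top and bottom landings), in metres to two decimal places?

At most 400 each: 1501/400 = 3.75, giving 4 ramp runs. That means 3 intermediate landings.
Horizontal run for 1501 mm of rise at 1:12 is 1501 × 12 = 18012 mm.
Intermediate landings: 3 × 1800 = 5400 mm.
Total developed length = 18012 + 5400 = 23412 mm.
= 23.41 m.

23.41 m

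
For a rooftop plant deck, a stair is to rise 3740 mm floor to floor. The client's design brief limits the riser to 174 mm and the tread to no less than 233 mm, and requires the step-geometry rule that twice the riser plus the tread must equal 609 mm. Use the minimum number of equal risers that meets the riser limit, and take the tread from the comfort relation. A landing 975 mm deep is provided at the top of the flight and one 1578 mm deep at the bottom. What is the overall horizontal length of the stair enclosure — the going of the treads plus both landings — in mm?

8202 mm

3740 / 174 = 21.49, so 22 risers are needed.
R = 3740 ÷ 22 = 170 mm.
T = 609 − 2·170 = 269 mm, which satisfies the 233 mm minimum.
Going = (22 − 1) × 269 = 5649 mm.
Add landings: 5649 + 975 + 1578 = 8202 mm.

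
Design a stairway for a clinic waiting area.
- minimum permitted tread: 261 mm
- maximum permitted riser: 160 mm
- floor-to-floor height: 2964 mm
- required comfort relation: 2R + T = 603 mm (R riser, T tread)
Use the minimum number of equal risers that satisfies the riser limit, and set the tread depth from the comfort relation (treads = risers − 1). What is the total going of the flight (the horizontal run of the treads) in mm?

5238 mm

2964 / 160 = 18.52, so 19 risers are needed.
Riser R = 2964 / 19 = 156 mm, within the 160 mm limit.
T = 603 − 2·156 = 291 mm, which satisfies the 261 mm minimum.
Treads = 19 − 1 = 18; going = 18 × 291 = 5238 mm.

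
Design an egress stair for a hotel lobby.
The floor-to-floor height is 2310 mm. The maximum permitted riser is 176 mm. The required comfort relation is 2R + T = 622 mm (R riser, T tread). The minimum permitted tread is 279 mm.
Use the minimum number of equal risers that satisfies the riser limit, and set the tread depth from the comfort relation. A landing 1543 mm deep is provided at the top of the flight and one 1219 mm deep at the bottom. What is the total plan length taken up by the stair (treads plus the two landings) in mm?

⌈2310/176⌉ = 14 risers.
R = 2310 ÷ 14 = 165 mm.
T = 622 − 2·165 = 292 mm, which satisfies the 279 mm minimum.
Going = (14 − 1) × 292 = 3796 mm.
Add landings: 3796 + 1543 + 1219 = 6558 mm.

6558 mm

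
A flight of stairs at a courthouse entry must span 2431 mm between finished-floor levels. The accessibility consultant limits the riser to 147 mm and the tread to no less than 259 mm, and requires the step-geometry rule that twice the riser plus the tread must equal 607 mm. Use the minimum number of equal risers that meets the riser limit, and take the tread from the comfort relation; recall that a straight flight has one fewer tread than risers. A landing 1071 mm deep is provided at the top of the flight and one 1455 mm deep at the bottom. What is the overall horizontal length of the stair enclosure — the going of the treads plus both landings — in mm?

7662 mm

At most 147 each: 2431/147 = 16.54, giving 17 risers.
Each riser is 2431/17 = 143 mm (≤ 147 mm).
T = 607 − 2·143 = 321 mm, which satisfies the 259 mm minimum.
Going = (17 − 1) × 321 = 5136 mm.
Enclosure = 5136 + 1071 + 1455 = 7662 mm.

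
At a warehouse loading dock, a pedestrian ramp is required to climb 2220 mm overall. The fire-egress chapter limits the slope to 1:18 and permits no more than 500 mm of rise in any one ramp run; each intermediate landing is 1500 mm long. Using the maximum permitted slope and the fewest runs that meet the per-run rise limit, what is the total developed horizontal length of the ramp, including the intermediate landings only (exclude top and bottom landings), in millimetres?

45960 mm

2220 / 500 = 4.44, so 5 ramp runs are needed. That means 4 intermediate landings.
Horizontal run for 2220 mm of rise at 1:18 is 2220 × 18 = 39960 mm.
4 intermediate landings contribute 4 × 1500 = 6000 mm.
Total developed length = 39960 + 6000 = 45960 mm.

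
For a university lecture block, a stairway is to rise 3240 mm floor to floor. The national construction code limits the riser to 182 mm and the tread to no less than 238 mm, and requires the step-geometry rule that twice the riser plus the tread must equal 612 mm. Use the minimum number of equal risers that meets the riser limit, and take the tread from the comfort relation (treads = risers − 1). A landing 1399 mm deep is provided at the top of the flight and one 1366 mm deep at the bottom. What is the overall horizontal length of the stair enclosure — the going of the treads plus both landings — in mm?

⌈3240/182⌉ = 18 risers.
Riser R = 3240 / 18 = 180 mm, within the 182 mm limit.
From 2R + T = 612: T = 612 − 360 = 252 mm.
Treads = 18 − 1 = 17; going = 17 × 252 = 4284 mm.
Enclosure = 4284 + 1399 + 1366 = 7049 mm.

7049 mm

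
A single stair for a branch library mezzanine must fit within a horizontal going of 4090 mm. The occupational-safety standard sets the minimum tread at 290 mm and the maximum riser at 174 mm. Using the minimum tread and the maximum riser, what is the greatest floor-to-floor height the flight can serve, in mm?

4090 / 290 = 14.10, so 14 treads fit.
Risers = treads + 1 = 15.
Maximum height = 15 × 174 = 2610 mm.

2610 mm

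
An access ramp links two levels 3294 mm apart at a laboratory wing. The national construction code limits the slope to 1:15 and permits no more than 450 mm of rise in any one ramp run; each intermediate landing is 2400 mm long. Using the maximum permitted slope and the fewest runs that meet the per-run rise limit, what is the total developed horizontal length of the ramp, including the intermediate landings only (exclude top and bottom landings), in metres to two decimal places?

66.21 m

3294 / 450 = 7.320 → round up to 8 ramp runs. That means 7 intermediate landings.
Ramp run (horizontal) at 1:15: 3294 × 15 = 49410 mm.
7 intermediate landings contribute 7 × 2400 = 16800 mm.
Total developed length = 49410 + 16800 = 66210 mm.
= 66.21 m.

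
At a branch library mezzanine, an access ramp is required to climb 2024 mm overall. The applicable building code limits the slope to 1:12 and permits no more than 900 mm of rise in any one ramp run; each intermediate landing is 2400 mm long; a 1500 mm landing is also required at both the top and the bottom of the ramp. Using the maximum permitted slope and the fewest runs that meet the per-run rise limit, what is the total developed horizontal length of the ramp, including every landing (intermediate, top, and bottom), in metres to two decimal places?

32.09 m

⌈2024/900⌉ = 3 ramp runs. That means 2 intermediate landings.
Ramp run (horizontal) at 1:12: 2024 × 12 = 24288 mm.
Intermediate landings: 2 × 2400 = 4800 mm.
Top and bottom landings: 2 × 1500 = 3000 mm.
Total = 24288 + 4800 + 3000 = 32088 mm.
= 32.09 m.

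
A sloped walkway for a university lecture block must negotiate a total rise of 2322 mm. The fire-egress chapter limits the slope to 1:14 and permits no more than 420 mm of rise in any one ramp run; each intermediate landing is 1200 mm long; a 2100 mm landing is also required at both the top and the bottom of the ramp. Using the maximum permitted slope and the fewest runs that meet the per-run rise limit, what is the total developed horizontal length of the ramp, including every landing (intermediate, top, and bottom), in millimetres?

⌈2322/420⌉ = 6 ramp runs. That means 5 intermediate landings.
Ramp run (horizontal) at 1:14: 2322 × 14 = 32508 mm.
Intermediate landings: 5 × 1200 = 6000 mm.
Top and bottom landings: 2 × 2100 = 4200 mm.
Total = 32508 + 6000 + 4200 = 42708 mm.

42708 mm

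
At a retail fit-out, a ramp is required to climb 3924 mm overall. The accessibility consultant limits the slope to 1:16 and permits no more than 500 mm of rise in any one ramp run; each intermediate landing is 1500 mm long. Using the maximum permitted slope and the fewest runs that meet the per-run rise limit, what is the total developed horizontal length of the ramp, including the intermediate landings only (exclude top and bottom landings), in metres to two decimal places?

At most 500 each: 3924/500 = 7.85, giving 8 ramp runs. That means 7 intermediate landings.
Ramp run (horizontal) at 1:16: 3924 × 16 = 62784 mm.
7 intermediate landings contribute 7 × 1500 = 10500 mm.
Total developed length = 62784 + 10500 = 73284 mm.
= 73.28 m.

73.28 m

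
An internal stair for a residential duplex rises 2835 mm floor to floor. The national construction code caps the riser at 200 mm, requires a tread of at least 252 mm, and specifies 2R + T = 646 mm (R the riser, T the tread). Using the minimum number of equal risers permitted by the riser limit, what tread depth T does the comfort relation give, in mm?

268 mm

2835 / 200 = 14.175 → round up to 15 risers.
Each riser is 2835/15 = 189 mm (≤ 200 mm).
From 2R + T = 646: T = 646 − 378 = 268 mm.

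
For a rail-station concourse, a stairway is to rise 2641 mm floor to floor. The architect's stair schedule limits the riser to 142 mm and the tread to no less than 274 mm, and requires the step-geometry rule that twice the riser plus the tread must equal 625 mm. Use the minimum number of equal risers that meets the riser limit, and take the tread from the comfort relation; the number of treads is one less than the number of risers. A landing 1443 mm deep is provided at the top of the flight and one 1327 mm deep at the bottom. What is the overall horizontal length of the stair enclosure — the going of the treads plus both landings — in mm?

9016 mm

2641 / 142 = 18.60, so 19 risers are needed.
R = 2641 ÷ 19 = 139 mm.
Tread T = 625 − 2 × 139 = 347 mm (≥ 274 mm).
Treads = 19 − 1 = 18; going = 18 × 347 = 6246 mm.
Add landings: 6246 + 1443 + 1327 = 9016 mm.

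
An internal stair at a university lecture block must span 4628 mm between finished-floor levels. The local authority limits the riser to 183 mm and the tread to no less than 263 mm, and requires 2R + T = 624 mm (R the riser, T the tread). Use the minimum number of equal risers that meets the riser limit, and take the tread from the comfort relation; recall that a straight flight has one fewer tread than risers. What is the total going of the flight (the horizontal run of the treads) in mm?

⌈4628/183⌉ = 26 risers.
Each riser is 4628/26 = 178 mm (≤ 183 mm).
T = 624 − 2·178 = 268 mm, which satisfies the 263 mm minimum.
26 risers give 25 treads; going = 25 × 268 = 6700 mm.

6700 mm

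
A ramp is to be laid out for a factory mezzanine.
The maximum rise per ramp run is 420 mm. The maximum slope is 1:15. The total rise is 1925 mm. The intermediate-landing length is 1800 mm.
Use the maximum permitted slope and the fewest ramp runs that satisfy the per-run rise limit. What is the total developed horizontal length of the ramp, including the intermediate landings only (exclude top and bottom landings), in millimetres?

36075 mm

1925 / 420 = 4.583 → round up to 5 ramp runs. That means 4 intermediate landings.
Horizontal run for 1925 mm of rise at 1:15 is 1925 × 15 = 28875 mm.
4 intermediate landings contribute 4 × 1800 = 7200 mm.
Developed length = 28875 + 7200 = 36075 mm.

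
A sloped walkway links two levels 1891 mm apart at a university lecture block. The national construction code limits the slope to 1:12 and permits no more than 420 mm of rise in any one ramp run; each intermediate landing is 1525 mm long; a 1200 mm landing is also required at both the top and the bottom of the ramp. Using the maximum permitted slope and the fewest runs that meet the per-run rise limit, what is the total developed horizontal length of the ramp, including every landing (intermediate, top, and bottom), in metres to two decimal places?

1891 / 420 = 4.502 → round up to 5 ramp runs. That means 4 intermediate landings.
Horizontal run for 1891 mm of rise at 1:12 is 1891 × 12 = 22692 mm.
4 intermediate landings contribute 4 × 1525 = 6100 mm.
Top and bottom landings: 2 × 1200 = 2400 mm.
Total = 22692 + 6100 + 2400 = 31192 mm.
= 31.19 m.

31.19 m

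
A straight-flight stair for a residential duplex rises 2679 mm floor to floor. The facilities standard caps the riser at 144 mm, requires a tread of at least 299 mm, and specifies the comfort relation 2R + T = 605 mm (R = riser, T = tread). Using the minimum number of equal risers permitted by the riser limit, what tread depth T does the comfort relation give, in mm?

At most 144 each: 2679/144 = 18.60, giving 19 risers.
Riser R = 2679 / 19 = 141 mm, within the 144 mm limit.
T = 605 − 2·141 = 323 mm, which satisfies the 299 mm minimum.

323 mm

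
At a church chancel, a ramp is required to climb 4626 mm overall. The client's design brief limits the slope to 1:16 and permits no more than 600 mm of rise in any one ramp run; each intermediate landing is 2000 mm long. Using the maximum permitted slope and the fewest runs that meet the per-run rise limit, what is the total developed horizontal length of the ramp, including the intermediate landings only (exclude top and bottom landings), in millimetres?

⌈4626/600⌉ = 8 ramp runs. That means 7 intermediate landings.
Ramp run (horizontal) at 1:16: 4626 × 16 = 74016 mm.
7 intermediate landings contribute 7 × 2000 = 14000 mm.
Developed length = 74016 + 14000 = 88016 mm.

88016 mm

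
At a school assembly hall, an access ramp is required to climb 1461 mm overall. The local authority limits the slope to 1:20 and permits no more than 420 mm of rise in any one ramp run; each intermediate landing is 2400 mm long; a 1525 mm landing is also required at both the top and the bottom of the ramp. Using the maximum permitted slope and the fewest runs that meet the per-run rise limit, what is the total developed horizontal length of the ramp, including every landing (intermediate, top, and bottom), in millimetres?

1461 / 420 = 3.48, so 4 ramp runs are needed. That means 3 intermediate landings.
Ramp run (horizontal) at 1:20: 1461 × 20 = 29220 mm.
3 intermediate landings contribute 3 × 2400 = 7200 mm.
Top and bottom landings: 2 × 1525 = 3050 mm.
Total = 29220 + 7200 + 3050 = 39470 mm.

39470 mm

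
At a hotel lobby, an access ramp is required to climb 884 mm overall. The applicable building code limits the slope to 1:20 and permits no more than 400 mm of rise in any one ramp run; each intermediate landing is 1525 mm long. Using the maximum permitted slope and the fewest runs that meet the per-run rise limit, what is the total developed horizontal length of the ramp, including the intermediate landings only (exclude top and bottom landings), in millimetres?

884 / 400 = 2.210 → round up to 3 ramp runs. That means 2 intermediate landings.
Horizontal run for 884 mm of rise at 1:20 is 884 × 20 = 17680 mm.
2 intermediate landings contribute 2 × 1525 = 3050 mm.
Total developed length = 17680 + 3050 = 20730 mm.

20730 mm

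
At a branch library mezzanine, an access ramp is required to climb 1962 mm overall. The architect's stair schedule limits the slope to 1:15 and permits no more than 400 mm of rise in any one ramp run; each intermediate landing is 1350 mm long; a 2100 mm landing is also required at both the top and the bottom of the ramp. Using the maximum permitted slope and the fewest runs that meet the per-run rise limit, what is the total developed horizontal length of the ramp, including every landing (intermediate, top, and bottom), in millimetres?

39030 mm

1962 / 400 = 4.91, so 5 ramp runs are needed. That means 4 intermediate landings.
Ramp run (horizontal) at 1:15: 1962 × 15 = 29430 mm.
Intermediate landings: 4 × 1350 = 5400 mm.
Top and bottom landings: 2 × 2100 = 4200 mm.
Total = 29430 + 5400 + 4200 = 39030 mm.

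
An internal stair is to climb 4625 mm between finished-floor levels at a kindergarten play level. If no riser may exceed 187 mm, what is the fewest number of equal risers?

4625 / 187 = 24.733 → round up to 25 risers.

25 risers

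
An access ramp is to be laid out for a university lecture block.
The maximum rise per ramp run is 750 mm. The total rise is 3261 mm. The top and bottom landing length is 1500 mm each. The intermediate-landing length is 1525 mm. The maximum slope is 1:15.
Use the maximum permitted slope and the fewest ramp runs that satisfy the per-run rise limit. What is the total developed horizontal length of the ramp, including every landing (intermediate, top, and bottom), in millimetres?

58015 mm

At most 750 each: 3261/750 = 4.35, giving 5 ramp runs. That means 4 intermediate landings.
Horizontal run for 3261 mm of rise at 1:15 is 3261 × 15 = 48915 mm.
Intermediate landings: 4 × 1525 = 6100 mm.
Top and bottom landings: 2 × 1500 = 3000 mm.
Total = 48915 + 6100 + 3000 = 58015 mm.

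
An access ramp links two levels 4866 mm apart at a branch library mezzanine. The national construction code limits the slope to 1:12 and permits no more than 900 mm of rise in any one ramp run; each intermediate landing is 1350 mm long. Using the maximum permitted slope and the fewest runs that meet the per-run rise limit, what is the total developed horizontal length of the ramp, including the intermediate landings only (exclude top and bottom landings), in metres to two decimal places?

At most 900 each: 4866/900 = 5.41, giving 6 ramp runs. That means 5 intermediate landings.
Horizontal run for 4866 mm of rise at 1:12 is 4866 × 12 = 58392 mm.
5 intermediate landings contribute 5 × 1350 = 6750 mm.
Developed length = 58392 + 6750 = 65142 mm.
= 65.14 m.

65.14 m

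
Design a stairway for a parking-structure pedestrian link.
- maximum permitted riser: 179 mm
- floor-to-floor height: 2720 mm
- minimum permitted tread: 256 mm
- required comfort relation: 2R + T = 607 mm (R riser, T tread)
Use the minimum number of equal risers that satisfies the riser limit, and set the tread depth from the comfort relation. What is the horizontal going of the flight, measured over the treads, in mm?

2720 / 179 = 15.20, so 16 risers are needed.
R = 2720 ÷ 16 = 170 mm.
Tread T = 607 − 2 × 170 = 267 mm (≥ 256 mm).
16 risers give 15 treads; going = 15 × 267 = 4005 mm.

4005 mm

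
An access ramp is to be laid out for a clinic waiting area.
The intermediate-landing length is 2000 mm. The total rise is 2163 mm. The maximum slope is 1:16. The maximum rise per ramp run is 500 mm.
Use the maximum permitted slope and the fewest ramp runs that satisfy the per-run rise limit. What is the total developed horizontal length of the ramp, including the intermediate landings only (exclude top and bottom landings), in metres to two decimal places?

42.61 m

At most 500 each: 2163/500 = 4.33, giving 5 ramp runs. That means 4 intermediate landings.
Ramp run (horizontal) at 1:16: 2163 × 16 = 34608 mm.
Intermediate landings: 4 × 2000 = 8000 mm.
Developed length = 34608 + 8000 = 42608 mm.
= 42.61 m.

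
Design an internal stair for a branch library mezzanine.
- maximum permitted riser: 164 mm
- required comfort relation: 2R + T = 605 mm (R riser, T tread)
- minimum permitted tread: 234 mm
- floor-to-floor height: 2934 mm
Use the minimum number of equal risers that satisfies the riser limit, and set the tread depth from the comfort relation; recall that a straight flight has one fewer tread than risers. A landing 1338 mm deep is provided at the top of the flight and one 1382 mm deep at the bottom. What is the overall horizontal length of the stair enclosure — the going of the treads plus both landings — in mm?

7463 mm

At most 164 each: 2934/164 = 17.89, giving 18 risers.
Each riser is 2934/18 = 163 mm (≤ 164 mm).
Tread T = 605 − 2 × 163 = 279 mm (≥ 234 mm).
Going = (18 − 1) × 279 = 4743 mm.
Add landings: 4743 + 1338 + 1382 = 7463 mm.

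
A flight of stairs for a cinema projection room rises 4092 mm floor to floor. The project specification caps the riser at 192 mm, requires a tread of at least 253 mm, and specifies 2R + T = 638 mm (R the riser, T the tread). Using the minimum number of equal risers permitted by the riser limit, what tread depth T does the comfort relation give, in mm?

At most 192 each: 4092/192 = 21.31, giving 22 risers.
R = 4092 ÷ 22 = 186 mm.
Tread T = 638 − 2 × 186 = 266 mm (≥ 253 mm).

266 mm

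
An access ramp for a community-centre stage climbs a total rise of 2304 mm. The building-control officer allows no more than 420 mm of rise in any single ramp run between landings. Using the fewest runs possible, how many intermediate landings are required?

5 intermediate landings

2304 / 420 = 5.49, so 6 ramp runs are needed.
6 runs are separated by 5 intermediate landings.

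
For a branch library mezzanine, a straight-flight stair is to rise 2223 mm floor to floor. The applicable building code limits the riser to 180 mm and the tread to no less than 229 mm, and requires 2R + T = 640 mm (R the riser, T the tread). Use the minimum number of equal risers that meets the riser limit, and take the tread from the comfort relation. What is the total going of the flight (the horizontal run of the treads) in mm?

3576 mm

⌈2223/180⌉ = 13 risers.
Each riser is 2223/13 = 171 mm (≤ 180 mm).
T = 640 − 2·171 = 298 mm, which satisfies the 229 mm minimum.
Treads = 13 − 1 = 12; going = 12 × 298 = 3576 mm.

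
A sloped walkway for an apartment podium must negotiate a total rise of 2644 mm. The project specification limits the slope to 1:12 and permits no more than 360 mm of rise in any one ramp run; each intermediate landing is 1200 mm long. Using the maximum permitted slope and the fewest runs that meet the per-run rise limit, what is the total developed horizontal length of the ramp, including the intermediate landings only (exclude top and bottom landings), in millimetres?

40128 mm

2644 / 360 = 7.344 → round up to 8 ramp runs. That means 7 intermediate landings.
Horizontal run for 2644 mm of rise at 1:12 is 2644 × 12 = 31728 mm.
Intermediate landings: 7 × 1200 = 8400 mm.
Total developed length = 31728 + 8400 = 40128 mm.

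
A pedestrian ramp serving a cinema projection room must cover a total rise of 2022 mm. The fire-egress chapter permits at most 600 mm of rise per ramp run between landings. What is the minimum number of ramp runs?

4 runs

⌈2022/600⌉ = 4 ramp runs.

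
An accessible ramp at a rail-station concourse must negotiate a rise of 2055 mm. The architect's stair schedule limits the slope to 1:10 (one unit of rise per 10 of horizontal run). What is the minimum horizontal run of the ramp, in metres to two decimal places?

Run = rise × 10 = 2055 × 10 = 20550 mm.
20550 mm = 20.55 m.

20.55 m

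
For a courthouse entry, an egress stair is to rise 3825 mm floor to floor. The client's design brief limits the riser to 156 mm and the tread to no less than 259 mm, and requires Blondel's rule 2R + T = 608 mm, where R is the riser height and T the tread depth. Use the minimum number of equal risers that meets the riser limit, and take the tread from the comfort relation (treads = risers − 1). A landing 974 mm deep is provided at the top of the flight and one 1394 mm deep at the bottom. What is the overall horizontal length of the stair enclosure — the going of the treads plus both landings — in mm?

9616 mm

3825 / 156 = 24.519 → round up to 25 risers.
Riser R = 3825 / 25 = 153 mm, within the 156 mm limit.
From 2R + T = 608: T = 608 − 306 = 302 mm.
25 risers give 24 treads; going = 24 × 302 = 7248 mm.
Enclosure = 7248 + 974 + 1394 = 9616 mm.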